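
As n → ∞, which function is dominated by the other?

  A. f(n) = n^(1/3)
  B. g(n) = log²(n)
B

f(n) = n^(1/3) is O(n^(1/3)), while g(n) = log²(n) is O(log² n).
Since O(log² n) grows slower than O(n^(1/3)), g(n) is dominated.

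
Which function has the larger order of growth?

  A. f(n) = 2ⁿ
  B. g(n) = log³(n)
A

f(n) = 2ⁿ is O(2ⁿ), while g(n) = log³(n) is O(log³ n).
Since O(2ⁿ) grows faster than O(log³ n), f(n) dominates.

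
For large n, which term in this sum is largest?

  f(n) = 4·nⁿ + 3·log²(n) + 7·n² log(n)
4·nⁿ

Looking at each term:
  - 4·nⁿ is O(nⁿ)
  - 3·log²(n) is O(log² n)
  - 7·n² log(n) is O(n² log n)

The term 4·nⁿ (O(nⁿ)) grows fastest and dominates all others.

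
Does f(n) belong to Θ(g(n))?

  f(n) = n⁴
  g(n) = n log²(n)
False

f(n) = n⁴ is O(n⁴), and g(n) = n log²(n) is O(n log² n).
Since they have different growth rates, f(n) = Θ(g(n)) is false.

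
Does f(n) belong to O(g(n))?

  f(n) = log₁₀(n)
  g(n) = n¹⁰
True

f(n) = log₁₀(n) is O(log n), and g(n) = n¹⁰ is O(n¹⁰).
Since O(log n) ⊆ O(n¹⁰) (f grows no faster than g), f(n) = O(g(n)) is true.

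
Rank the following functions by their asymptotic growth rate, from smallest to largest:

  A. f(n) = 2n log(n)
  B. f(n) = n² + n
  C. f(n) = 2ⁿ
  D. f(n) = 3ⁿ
A < B < C < D

Comparing growth rates:
A = 2n log(n) is O(n log n)
B = n² + n is O(n²)
C = 2ⁿ is O(2ⁿ)
D = 3ⁿ is O(3ⁿ)

Therefore, the order from slowest to fastest is: A < B < C < D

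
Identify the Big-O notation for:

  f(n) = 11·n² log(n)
O(n² log n)

The dominant term in 11·n² log(n) is 11·n² log(n), which is Θ(n² log n).
Constants are absorbed, so the tightest bound is O(n² log n).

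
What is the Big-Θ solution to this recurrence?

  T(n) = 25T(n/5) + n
Θ(n²)

Master Theorem: a = 25, b = 5, f(n) = n.
Compute the critical exponent d = log₅(25) = 2.
Compare f(n) = Θ(n) against n^d:
  k = 1 < d = 2, so f(n) = O(n^(d-ε)) — Case 1.
  The recursion cost dominates: T(n) = Θ(n^d) = Θ(n²).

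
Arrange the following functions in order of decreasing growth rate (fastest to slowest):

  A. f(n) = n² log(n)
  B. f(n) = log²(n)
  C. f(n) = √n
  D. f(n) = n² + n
A > D > C > B

Comparing growth rates:
A = n² log(n) is O(n² log n)
D = n² + n is O(n²)
C = √n is O(√n)
B = log²(n) is O(log² n)

Therefore, the order from fastest to slowest is: A > D > C > B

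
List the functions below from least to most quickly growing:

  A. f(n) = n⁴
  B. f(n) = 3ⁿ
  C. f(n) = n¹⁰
A < C < B

Comparing growth rates:
A = n⁴ is O(n⁴)
C = n¹⁰ is O(n¹⁰)
B = 3ⁿ is O(3ⁿ)

Therefore, the order from slowest to fastest is: A < C < B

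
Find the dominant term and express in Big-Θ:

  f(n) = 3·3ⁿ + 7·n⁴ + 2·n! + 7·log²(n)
Θ(n!)

Order the terms by growth rate: 7·log²(n) ≺ 7·n⁴ ≺ 3·3ⁿ ≺ 2·n!.
The fastest-growing term 2·n! dominates as n → ∞; dropping its constant factor gives Θ(n!).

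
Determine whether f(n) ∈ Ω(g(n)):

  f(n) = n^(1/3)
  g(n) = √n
False

f(n) = n^(1/3) is O(n^(1/3)), and g(n) = √n is O(√n).
Since O(n^(1/3)) grows slower than O(√n), f(n) = Ω(g(n)) is false.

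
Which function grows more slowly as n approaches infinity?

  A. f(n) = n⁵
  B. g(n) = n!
A

f(n) = n⁵ is O(n⁵), while g(n) = n! is O(n!).
Since O(n⁵) grows slower than O(n!), f(n) is dominated.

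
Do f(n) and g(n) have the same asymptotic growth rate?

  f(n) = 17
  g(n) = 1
True

f(n) = 17 and g(n) = 1 are both O(1).
Since they have the same asymptotic growth rate, f(n) = Θ(g(n)) is true.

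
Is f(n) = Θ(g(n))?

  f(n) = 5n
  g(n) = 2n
True

f(n) = 5n and g(n) = 2n are both O(n).
Since they have the same asymptotic growth rate, f(n) = Θ(g(n)) is true.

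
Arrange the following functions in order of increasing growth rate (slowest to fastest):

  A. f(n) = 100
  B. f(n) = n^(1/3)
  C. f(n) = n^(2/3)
A < B < C

Comparing growth rates:
A = 100 is O(1)
B = n^(1/3) is O(n^(1/3))
C = n^(2/3) is O(n^(2/3))

Therefore, the order from slowest to fastest is: A < B < C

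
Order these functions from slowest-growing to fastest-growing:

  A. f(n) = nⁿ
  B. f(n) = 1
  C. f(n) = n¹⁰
B < C < A

Comparing growth rates:
B = 1 is O(1)
C = n¹⁰ is O(n¹⁰)
A = nⁿ is O(nⁿ)

Therefore, the order from slowest to fastest is: B < C < A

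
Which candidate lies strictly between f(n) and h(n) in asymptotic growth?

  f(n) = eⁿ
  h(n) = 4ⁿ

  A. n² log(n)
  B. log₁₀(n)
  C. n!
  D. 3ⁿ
D

We need g(n) with eⁿ = o(g(n)) and g(n) = o(4ⁿ), i.e. O(eⁿ) ≺ g ≺ O(4ⁿ).
Check each option:
  A. n² log(n) — O(n² log n) does not grow strictly faster than f(n)
  B. log₁₀(n) — O(log n) does not grow strictly faster than f(n)
  C. n! — O(n!) does not grow strictly slower than h(n)
  D. 3ⁿ — O(3ⁿ) is strictly between O(eⁿ) and O(4ⁿ) ✓

Only option D (3ⁿ) lies strictly between.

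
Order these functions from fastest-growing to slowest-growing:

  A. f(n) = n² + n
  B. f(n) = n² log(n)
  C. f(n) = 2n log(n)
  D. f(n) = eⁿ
D > B > A > C

Comparing growth rates:
D = eⁿ is O(eⁿ)
B = n² log(n) is O(n² log n)
A = n² + n is O(n²)
C = 2n log(n) is O(n log n)

Therefore, the order from fastest to slowest is: D > B > A > C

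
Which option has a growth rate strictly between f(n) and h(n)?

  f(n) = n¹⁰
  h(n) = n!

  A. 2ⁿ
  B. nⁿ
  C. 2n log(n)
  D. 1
A

We need g(n) with n¹⁰ = o(g(n)) and g(n) = o(n!), i.e. O(n¹⁰) ≺ g ≺ O(n!).
Check each option:
  A. 2ⁿ — O(2ⁿ) is strictly between O(n¹⁰) and O(n!) ✓
  B. nⁿ — O(nⁿ) does not grow strictly slower than h(n)
  C. 2n log(n) — O(n log n) does not grow strictly faster than f(n)
  D. 1 — O(1) does not grow strictly faster than f(n)

Only option A (2ⁿ) lies strictly between.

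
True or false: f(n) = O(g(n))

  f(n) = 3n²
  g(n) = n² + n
True

f(n) = 3n² and g(n) = n² + n are both O(n²).
Big-O permits equal growth rates (f ≤ c·g for some c), so f(n) = O(g(n)) is true.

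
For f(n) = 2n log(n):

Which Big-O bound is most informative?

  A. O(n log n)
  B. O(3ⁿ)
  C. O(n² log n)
A

f(n) = 2n log(n) is O(n log n).
All listed options are valid Big-O bounds (upper bounds),
but O(n log n) is the tightest (smallest valid bound).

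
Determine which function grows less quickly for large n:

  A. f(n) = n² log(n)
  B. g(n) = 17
B

f(n) = n² log(n) is O(n² log n), while g(n) = 17 is O(1).
Since O(1) grows slower than O(n² log n), g(n) is dominated.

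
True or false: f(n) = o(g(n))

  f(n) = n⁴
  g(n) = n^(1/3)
False

f(n) = n⁴ is O(n⁴), and g(n) = n^(1/3) is O(n^(1/3)).
Since O(n⁴) grows faster than or equal to O(n^(1/3)), f(n) = o(g(n)) is false.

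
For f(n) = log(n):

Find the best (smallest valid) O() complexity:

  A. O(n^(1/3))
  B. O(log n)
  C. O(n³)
B

f(n) = log(n) is O(log n).
All listed options are valid Big-O bounds (upper bounds),
but O(log n) is the tightest (smallest valid bound).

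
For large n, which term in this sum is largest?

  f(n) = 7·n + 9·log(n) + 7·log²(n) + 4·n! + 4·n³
4·n!

Looking at each term:
  - 7·n is O(n)
  - 9·log(n) is O(log n)
  - 7·log²(n) is O(log² n)
  - 4·n! is O(n!)
  - 4·n³ is O(n³)

The term 4·n! (O(n!)) grows fastest and dominates all others.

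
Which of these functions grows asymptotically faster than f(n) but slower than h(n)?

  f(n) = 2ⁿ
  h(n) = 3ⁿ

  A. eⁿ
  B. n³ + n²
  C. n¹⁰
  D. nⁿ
A

We need g(n) with 2ⁿ = o(g(n)) and g(n) = o(3ⁿ), i.e. O(2ⁿ) ≺ g ≺ O(3ⁿ).
Check each option:
  A. eⁿ — O(eⁿ) is strictly between O(2ⁿ) and O(3ⁿ) ✓
  B. n³ + n² — O(n³) does not grow strictly faster than f(n)
  C. n¹⁰ — O(n¹⁰) does not grow strictly faster than f(n)
  D. nⁿ — O(nⁿ) does not grow strictly slower than h(n)

Only option A (eⁿ) lies strictly between.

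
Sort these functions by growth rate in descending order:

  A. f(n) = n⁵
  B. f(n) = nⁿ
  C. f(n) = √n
B > A > C

Comparing growth rates:
B = nⁿ is O(nⁿ)
A = n⁵ is O(n⁵)
C = √n is O(√n)

Therefore, the order from fastest to slowest is: B > A > C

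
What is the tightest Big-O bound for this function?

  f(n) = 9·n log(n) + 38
O(n log n)

The dominant term in 9·n log(n) + 38 is 9·n log(n), which is Θ(n log n).
Lower-order terms (38) are asymptotically negligible.
Constants are absorbed, so the tightest bound is O(n log n).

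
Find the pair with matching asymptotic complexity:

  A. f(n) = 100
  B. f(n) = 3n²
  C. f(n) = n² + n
B and C

Examining each function:
  A. 100 is O(1)
  B. 3n² is O(n²)
  C. n² + n is O(n²)

Functions B and C both have the same complexity class.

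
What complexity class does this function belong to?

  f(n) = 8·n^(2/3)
O(n^(2/3))

The dominant term in 8·n^(2/3) is 8·n^(2/3), which is Θ(n^(2/3)).
Constants are absorbed, so the tightest bound is O(n^(2/3)).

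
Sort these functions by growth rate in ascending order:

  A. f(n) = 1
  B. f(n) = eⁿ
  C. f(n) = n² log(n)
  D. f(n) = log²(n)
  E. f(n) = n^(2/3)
A < D < E < C < B

Comparing growth rates:
A = 1 is O(1)
D = log²(n) is O(log² n)
E = n^(2/3) is O(n^(2/3))
C = n² log(n) is O(n² log n)
B = eⁿ is O(eⁿ)

Therefore, the order from slowest to fastest is: A < D < E < C < B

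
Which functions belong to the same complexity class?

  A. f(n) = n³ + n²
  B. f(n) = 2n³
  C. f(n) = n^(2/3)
A and B

Examining each function:
  A. n³ + n² is O(n³)
  B. 2n³ is O(n³)
  C. n^(2/3) is O(n^(2/3))

Functions A and B both have the same complexity class.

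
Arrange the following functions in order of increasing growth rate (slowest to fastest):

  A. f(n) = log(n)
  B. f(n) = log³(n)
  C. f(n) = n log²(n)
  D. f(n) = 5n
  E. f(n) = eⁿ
A < B < D < C < E

Comparing growth rates:
A = log(n) is O(log n)
B = log³(n) is O(log³ n)
D = 5n is O(n)
C = n log²(n) is O(n log² n)
E = eⁿ is O(eⁿ)

Therefore, the order from slowest to fastest is: A < B < D < C < E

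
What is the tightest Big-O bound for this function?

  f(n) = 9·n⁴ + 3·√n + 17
O(n⁴)

The dominant term in 9·n⁴ + 3·√n + 17 is 9·n⁴, which is Θ(n⁴).
Lower-order terms (3·√n, 17) are asymptotically negligible.
Constants are absorbed, so the tightest bound is O(n⁴).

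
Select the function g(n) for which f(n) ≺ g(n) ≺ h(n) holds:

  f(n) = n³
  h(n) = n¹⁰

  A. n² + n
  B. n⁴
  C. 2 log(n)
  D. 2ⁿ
B

We need g(n) with n³ = o(g(n)) and g(n) = o(n¹⁰), i.e. O(n³) ≺ g ≺ O(n¹⁰).
Check each option:
  A. n² + n — O(n²) does not grow strictly faster than f(n)
  B. n⁴ — O(n⁴) is strictly between O(n³) and O(n¹⁰) ✓
  C. 2 log(n) — O(log n) does not grow strictly faster than f(n)
  D. 2ⁿ — O(2ⁿ) does not grow strictly slower than h(n)

Only option B (n⁴) lies strictly between.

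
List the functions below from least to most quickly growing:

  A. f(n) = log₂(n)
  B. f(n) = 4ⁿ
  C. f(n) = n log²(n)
A < C < B

Comparing growth rates:
A = log₂(n) is O(log n)
C = n log²(n) is O(n log² n)
B = 4ⁿ is O(4ⁿ)

Therefore, the order from slowest to fastest is: A < C < B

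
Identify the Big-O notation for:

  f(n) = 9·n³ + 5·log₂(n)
O(n³)

The dominant term in 9·n³ + 5·log₂(n) is 9·n³, which is Θ(n³).
Lower-order terms (5·log₂(n)) are asymptotically negligible.
Constants are absorbed, so the tightest bound is O(n³).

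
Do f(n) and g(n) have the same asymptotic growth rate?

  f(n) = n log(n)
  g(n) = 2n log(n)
True

f(n) = n log(n) and g(n) = 2n log(n) are both O(n log n).
Since they have the same asymptotic growth rate, f(n) = Θ(g(n)) is true.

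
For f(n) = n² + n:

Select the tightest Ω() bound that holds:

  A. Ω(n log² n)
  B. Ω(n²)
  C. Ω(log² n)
B

f(n) = n² + n is Ω(n²).
All listed options are valid Big-Ω bounds (lower bounds),
but Ω(n²) is the tightest (largest valid bound).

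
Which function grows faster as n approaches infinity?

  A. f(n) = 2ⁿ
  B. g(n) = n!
B

f(n) = 2ⁿ is O(2ⁿ), while g(n) = n! is O(n!).
Since O(n!) grows faster than O(2ⁿ), g(n) dominates.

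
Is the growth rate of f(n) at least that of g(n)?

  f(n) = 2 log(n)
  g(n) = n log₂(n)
False

f(n) = 2 log(n) is O(log n), and g(n) = n log₂(n) is O(n log n).
Since O(log n) grows slower than O(n log n), f(n) = Ω(g(n)) is false.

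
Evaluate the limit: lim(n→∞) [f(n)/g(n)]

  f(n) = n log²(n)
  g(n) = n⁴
0

Since n log²(n) (O(n log² n)) grows slower than n⁴ (O(n⁴)),
the ratio f(n)/g(n) → 0 as n → ∞.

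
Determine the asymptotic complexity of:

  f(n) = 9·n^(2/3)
O(n^(2/3))

The dominant term in 9·n^(2/3) is 9·n^(2/3), which is Θ(n^(2/3)).
Constants are absorbed, so the tightest bound is O(n^(2/3)).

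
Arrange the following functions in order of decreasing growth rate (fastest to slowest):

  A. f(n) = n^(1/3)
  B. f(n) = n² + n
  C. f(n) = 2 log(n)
B > A > C

Comparing growth rates:
B = n² + n is O(n²)
A = n^(1/3) is O(n^(1/3))
C = 2 log(n) is O(log n)

Therefore, the order from fastest to slowest is: B > A > C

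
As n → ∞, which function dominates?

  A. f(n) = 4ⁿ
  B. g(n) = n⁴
A

f(n) = 4ⁿ is O(4ⁿ), while g(n) = n⁴ is O(n⁴).
Since O(4ⁿ) grows faster than O(n⁴), f(n) dominates.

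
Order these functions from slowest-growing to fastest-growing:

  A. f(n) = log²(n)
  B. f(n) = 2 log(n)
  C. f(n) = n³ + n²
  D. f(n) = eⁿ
B < A < C < D

Comparing growth rates:
B = 2 log(n) is O(log n)
A = log²(n) is O(log² n)
C = n³ + n² is O(n³)
D = eⁿ is O(eⁿ)

Therefore, the order from slowest to fastest is: B < A < C < D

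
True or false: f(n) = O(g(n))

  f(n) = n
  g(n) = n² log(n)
True

f(n) = n is O(n), and g(n) = n² log(n) is O(n² log n).
Since O(n) ⊆ O(n² log n) (f grows no faster than g), f(n) = O(g(n)) is true.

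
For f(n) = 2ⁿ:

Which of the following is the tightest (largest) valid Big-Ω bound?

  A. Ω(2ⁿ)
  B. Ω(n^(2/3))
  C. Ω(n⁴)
A

f(n) = 2ⁿ is Ω(2ⁿ).
All listed options are valid Big-Ω bounds (lower bounds),
but Ω(2ⁿ) is the tightest (largest valid bound).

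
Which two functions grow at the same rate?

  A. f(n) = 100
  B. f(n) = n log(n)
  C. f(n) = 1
A and C

Examining each function:
  A. 100 is O(1)
  B. n log(n) is O(n log n)
  C. 1 is O(1)

Functions A and C both have the same complexity class.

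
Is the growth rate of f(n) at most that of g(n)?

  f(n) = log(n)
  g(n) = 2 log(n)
True

f(n) = log(n) and g(n) = 2 log(n) are both O(log n).
Big-O permits equal growth rates (f ≤ c·g for some c), so f(n) = O(g(n)) is true.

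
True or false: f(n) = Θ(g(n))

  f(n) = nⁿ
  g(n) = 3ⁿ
False

f(n) = nⁿ is O(nⁿ), and g(n) = 3ⁿ is O(3ⁿ).
Since they have different growth rates, f(n) = Θ(g(n)) is false.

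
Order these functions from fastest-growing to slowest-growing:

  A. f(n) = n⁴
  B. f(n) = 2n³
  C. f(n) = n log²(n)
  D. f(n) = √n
A > B > C > D

Comparing growth rates:
A = n⁴ is O(n⁴)
B = 2n³ is O(n³)
C = n log²(n) is O(n log² n)
D = √n is O(√n)

Therefore, the order from fastest to slowest is: A > B > C > D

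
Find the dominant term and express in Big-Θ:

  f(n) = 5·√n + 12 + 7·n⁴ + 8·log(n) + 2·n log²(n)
Θ(n⁴)

Order the terms by growth rate: 12 ≺ 8·log(n) ≺ 5·√n ≺ 2·n log²(n) ≺ 7·n⁴.
The fastest-growing term 7·n⁴ dominates as n → ∞; dropping its constant factor gives Θ(n⁴).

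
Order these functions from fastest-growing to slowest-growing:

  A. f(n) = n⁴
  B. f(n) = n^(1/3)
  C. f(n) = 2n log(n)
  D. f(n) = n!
D > A > C > B

Comparing growth rates:
D = n! is O(n!)
A = n⁴ is O(n⁴)
C = 2n log(n) is O(n log n)
B = n^(1/3) is O(n^(1/3))

Therefore, the order from fastest to slowest is: D > A > C > B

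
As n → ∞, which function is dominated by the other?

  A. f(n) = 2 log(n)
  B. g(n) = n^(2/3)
A

f(n) = 2 log(n) is O(log n), while g(n) = n^(2/3) is O(n^(2/3)).
Since O(log n) grows slower than O(n^(2/3)), f(n) is dominated.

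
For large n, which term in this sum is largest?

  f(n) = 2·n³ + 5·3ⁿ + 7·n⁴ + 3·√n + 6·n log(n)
5·3ⁿ

Looking at each term:
  - 2·n³ is O(n³)
  - 5·3ⁿ is O(3ⁿ)
  - 7·n⁴ is O(n⁴)
  - 3·√n is O(√n)
  - 6·n log(n) is O(n log n)

The term 5·3ⁿ (O(3ⁿ)) grows fastest and dominates all others.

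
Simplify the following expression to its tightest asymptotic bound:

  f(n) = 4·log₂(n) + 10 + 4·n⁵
Θ(n⁵)

Order the terms by growth rate: 10 ≺ 4·log₂(n) ≺ 4·n⁵.
The fastest-growing term 4·n⁵ dominates as n → ∞; dropping its constant factor gives Θ(n⁵).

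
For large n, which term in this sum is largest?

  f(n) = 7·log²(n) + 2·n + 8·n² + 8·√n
8·n²

Looking at each term:
  - 7·log²(n) is O(log² n)
  - 2·n is O(n)
  - 8·n² is O(n²)
  - 8·√n is O(√n)

The term 8·n² (O(n²)) grows fastest and dominates all others.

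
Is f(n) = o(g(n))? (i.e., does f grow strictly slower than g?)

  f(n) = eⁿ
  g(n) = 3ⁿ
True

f(n) = eⁿ is O(eⁿ), and g(n) = 3ⁿ is O(3ⁿ).
Since O(eⁿ) grows strictly slower than O(3ⁿ), f(n) = o(g(n)) is true.
This means lim(n→∞) f(n)/g(n) = 0.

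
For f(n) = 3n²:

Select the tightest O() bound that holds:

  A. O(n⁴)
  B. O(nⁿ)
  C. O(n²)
C

f(n) = 3n² is O(n²).
All listed options are valid Big-O bounds (upper bounds),
but O(n²) is the tightest (smallest valid bound).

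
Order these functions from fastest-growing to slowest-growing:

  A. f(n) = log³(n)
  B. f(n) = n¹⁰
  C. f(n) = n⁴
B > C > A

Comparing growth rates:
B = n¹⁰ is O(n¹⁰)
C = n⁴ is O(n⁴)
A = log³(n) is O(log³ n)

Therefore, the order from fastest to slowest is: B > C > A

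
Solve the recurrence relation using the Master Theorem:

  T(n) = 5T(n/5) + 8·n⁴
Θ(n⁴)

Master Theorem: a = 5, b = 5, f(n) = 8·n⁴.
Compute the critical exponent d = log₅(5) = 1.
Compare f(n) = Θ(n⁴) against n^d:
  k = 4 > d = 1, so f(n) = Ω(n^(d+ε)) — Case 3.
  Regularity: a·(n/b)^4/n^4 = a/b^4 = 5/625 < 1 ✓.
  The top-level work dominates: T(n) = Θ(f(n)) = Θ(n⁴).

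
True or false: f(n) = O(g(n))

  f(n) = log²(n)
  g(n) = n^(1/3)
True

f(n) = log²(n) is O(log² n), and g(n) = n^(1/3) is O(n^(1/3)).
Since O(log² n) ⊆ O(n^(1/3)) (f grows no faster than g), f(n) = O(g(n)) is true.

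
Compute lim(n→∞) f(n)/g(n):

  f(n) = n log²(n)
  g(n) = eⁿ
0

Since n log²(n) (O(n log² n)) grows slower than eⁿ (O(eⁿ)),
the ratio f(n)/g(n) → 0 as n → ∞.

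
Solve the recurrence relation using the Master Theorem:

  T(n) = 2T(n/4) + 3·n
Θ(n)

Master Theorem: a = 2, b = 4, f(n) = 3·n.
Compute the critical exponent d = log₄(2) = 0.500.
Compare f(n) = Θ(n) against n^d:
  k = 1 > d = 0.500, so f(n) = Ω(n^(d+ε)) — Case 3.
  Regularity: a·(n/b)^1/n^1 = a/b^1 = 2/4 < 1 ✓.
  The top-level work dominates: T(n) = Θ(f(n)) = Θ(n).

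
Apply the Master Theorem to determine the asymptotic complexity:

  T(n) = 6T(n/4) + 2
Θ(n^log₄(6))

Master Theorem: a = 6, b = 4, f(n) = 2.
Compute the critical exponent d = log₄(6) = 1.292.
Compare f(n) = Θ(1) against n^d:
  k = 0 < d = 1.292, so f(n) = O(n^(d-ε)) — Case 1.
  The recursion cost dominates: T(n) = Θ(n^d) = Θ(n^log₄(6)).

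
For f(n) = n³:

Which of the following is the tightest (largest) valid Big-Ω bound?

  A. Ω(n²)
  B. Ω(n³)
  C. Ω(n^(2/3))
B

f(n) = n³ is Ω(n³).
All listed options are valid Big-Ω bounds (lower bounds),
but Ω(n³) is the tightest (largest valid bound).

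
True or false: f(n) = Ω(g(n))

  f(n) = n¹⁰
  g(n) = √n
True

f(n) = n¹⁰ is O(n¹⁰), and g(n) = √n is O(√n).
Since O(n¹⁰) grows at least as fast as O(√n), f(n) = Ω(g(n)) is true.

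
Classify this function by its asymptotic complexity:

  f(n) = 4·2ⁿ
O(2ⁿ)

The dominant term in 4·2ⁿ is 4·2ⁿ, which is Θ(2ⁿ).
Constants are absorbed, so the tightest bound is O(2ⁿ).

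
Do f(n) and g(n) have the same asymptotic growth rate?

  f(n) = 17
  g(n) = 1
True

f(n) = 17 and g(n) = 1 are both O(1).
Since they have the same asymptotic growth rate, f(n) = Θ(g(n)) is true.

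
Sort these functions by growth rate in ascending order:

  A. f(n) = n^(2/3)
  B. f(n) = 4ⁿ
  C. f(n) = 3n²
A < C < B

Comparing growth rates:
A = n^(2/3) is O(n^(2/3))
C = 3n² is O(n²)
B = 4ⁿ is O(4ⁿ)

Therefore, the order from slowest to fastest is: A < C < B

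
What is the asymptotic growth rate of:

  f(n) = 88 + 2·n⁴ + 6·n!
Θ(n!)

Order the terms by growth rate: 88 ≺ 2·n⁴ ≺ 6·n!.
The fastest-growing term 6·n! dominates as n → ∞; dropping its constant factor gives Θ(n!).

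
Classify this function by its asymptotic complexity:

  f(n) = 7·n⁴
O(n⁴)

The dominant term in 7·n⁴ is 7·n⁴, which is Θ(n⁴).
Constants are absorbed, so the tightest bound is O(n⁴).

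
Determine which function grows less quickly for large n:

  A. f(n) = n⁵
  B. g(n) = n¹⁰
A

f(n) = n⁵ is O(n⁵), while g(n) = n¹⁰ is O(n¹⁰).
Since O(n⁵) grows slower than O(n¹⁰), f(n) is dominated.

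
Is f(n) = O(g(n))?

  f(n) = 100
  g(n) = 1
True

f(n) = 100 and g(n) = 1 are both O(1).
Big-O permits equal growth rates (f ≤ c·g for some c), so f(n) = O(g(n)) is true.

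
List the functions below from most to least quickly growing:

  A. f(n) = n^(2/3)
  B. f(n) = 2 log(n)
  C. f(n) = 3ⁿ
C > A > B

Comparing growth rates:
C = 3ⁿ is O(3ⁿ)
A = n^(2/3) is O(n^(2/3))
B = 2 log(n) is O(log n)

Therefore, the order from fastest to slowest is: C > A > B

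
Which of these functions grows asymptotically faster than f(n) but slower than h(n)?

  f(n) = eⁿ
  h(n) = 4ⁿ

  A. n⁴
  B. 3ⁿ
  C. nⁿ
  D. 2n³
B

We need g(n) with eⁿ = o(g(n)) and g(n) = o(4ⁿ), i.e. O(eⁿ) ≺ g ≺ O(4ⁿ).
Check each option:
  A. n⁴ — O(n⁴) does not grow strictly faster than f(n)
  B. 3ⁿ — O(3ⁿ) is strictly between O(eⁿ) and O(4ⁿ) ✓
  C. nⁿ — O(nⁿ) does not grow strictly slower than h(n)
  D. 2n³ — O(n³) does not grow strictly faster than f(n)

Only option B (3ⁿ) lies strictly between.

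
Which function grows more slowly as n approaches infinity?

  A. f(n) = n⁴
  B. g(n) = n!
A

f(n) = n⁴ is O(n⁴), while g(n) = n! is O(n!).
Since O(n⁴) grows slower than O(n!), f(n) is dominated.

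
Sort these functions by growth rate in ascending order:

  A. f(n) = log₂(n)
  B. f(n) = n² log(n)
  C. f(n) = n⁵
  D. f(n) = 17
D < A < B < C

Comparing growth rates:
D = 17 is O(1)
A = log₂(n) is O(log n)
B = n² log(n) is O(n² log n)
C = n⁵ is O(n⁵)

Therefore, the order from slowest to fastest is: D < A < B < C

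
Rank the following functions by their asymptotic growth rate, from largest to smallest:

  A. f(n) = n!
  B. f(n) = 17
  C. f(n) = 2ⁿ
A > C > B

Comparing growth rates:
A = n! is O(n!)
C = 2ⁿ is O(2ⁿ)
B = 17 is O(1)

Therefore, the order from fastest to slowest is: A > C > B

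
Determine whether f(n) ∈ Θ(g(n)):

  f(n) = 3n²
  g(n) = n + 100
False

f(n) = 3n² is O(n²), and g(n) = n + 100 is O(n).
Since they have different growth rates, f(n) = Θ(g(n)) is false.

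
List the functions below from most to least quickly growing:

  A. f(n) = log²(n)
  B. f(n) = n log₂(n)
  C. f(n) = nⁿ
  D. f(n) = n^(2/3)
C > B > D > A

Comparing growth rates:
C = nⁿ is O(nⁿ)
B = n log₂(n) is O(n log n)
D = n^(2/3) is O(n^(2/3))
A = log²(n) is O(log² n)

Therefore, the order from fastest to slowest is: C > B > D > A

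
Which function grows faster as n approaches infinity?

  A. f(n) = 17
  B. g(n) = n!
B

f(n) = 17 is O(1), while g(n) = n! is O(n!).
Since O(n!) grows faster than O(1), g(n) dominates.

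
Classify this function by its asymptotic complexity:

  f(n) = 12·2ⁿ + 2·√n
O(2ⁿ)

The dominant term in 12·2ⁿ + 2·√n is 12·2ⁿ, which is Θ(2ⁿ).
Lower-order terms (2·√n) are asymptotically negligible.
Constants are absorbed, so the tightest bound is O(2ⁿ).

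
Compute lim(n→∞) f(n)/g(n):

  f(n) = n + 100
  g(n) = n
1

Since n + 100 and n have the same growth rate (O(n)),
the ratio converges to a constant: 1.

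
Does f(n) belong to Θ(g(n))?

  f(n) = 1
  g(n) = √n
False

f(n) = 1 is O(1), and g(n) = √n is O(√n).
Since they have different growth rates, f(n) = Θ(g(n)) is false.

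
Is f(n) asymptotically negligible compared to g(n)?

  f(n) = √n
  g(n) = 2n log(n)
True

f(n) = √n is O(√n), and g(n) = 2n log(n) is O(n log n).
Since O(√n) grows strictly slower than O(n log n), f(n) = o(g(n)) is true.
This means lim(n→∞) f(n)/g(n) = 0.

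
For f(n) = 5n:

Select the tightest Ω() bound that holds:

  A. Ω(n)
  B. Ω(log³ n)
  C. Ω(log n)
A

f(n) = 5n is Ω(n).
All listed options are valid Big-Ω bounds (lower bounds),
but Ω(n) is the tightest (largest valid bound).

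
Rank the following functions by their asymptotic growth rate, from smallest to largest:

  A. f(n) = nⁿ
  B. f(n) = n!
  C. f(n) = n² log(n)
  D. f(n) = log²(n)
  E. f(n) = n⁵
D < C < E < B < A

Comparing growth rates:
D = log²(n) is O(log² n)
C = n² log(n) is O(n² log n)
E = n⁵ is O(n⁵)
B = n! is O(n!)
A = nⁿ is O(nⁿ)

Therefore, the order from slowest to fastest is: D < C < E < B < A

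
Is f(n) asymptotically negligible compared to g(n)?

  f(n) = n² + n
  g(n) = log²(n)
False

f(n) = n² + n is O(n²), and g(n) = log²(n) is O(log² n).
Since O(n²) grows faster than or equal to O(log² n), f(n) = o(g(n)) is false.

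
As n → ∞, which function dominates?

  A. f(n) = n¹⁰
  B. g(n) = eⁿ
B

f(n) = n¹⁰ is O(n¹⁰), while g(n) = eⁿ is O(eⁿ).
Since O(eⁿ) grows faster than O(n¹⁰), g(n) dominates.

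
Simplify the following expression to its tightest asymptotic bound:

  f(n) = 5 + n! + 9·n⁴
Θ(n!)

Order the terms by growth rate: 5 ≺ 9·n⁴ ≺ n!.
The fastest-growing term n! dominates as n → ∞; dropping its constant factor gives Θ(n!).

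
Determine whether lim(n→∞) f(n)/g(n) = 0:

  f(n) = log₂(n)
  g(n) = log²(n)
True

f(n) = log₂(n) is O(log n), and g(n) = log²(n) is O(log² n).
Since O(log n) grows strictly slower than O(log² n), f(n) = o(g(n)) is true.
This means lim(n→∞) f(n)/g(n) = 0.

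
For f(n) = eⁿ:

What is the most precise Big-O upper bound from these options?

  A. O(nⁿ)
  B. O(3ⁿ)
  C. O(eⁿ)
C

f(n) = eⁿ is O(eⁿ).
All listed options are valid Big-O bounds (upper bounds),
but O(eⁿ) is the tightest (smallest valid bound).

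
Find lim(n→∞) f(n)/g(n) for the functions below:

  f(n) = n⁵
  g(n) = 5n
∞

Since n⁵ (O(n⁵)) grows faster than 5n (O(n)),
the ratio f(n)/g(n) → ∞ as n → ∞.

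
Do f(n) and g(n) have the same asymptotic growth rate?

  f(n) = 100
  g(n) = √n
False

f(n) = 100 is O(1), and g(n) = √n is O(√n).
Since they have different growth rates, f(n) = Θ(g(n)) is false.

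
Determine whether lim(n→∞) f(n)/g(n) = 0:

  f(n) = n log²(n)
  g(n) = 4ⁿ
True

f(n) = n log²(n) is O(n log² n), and g(n) = 4ⁿ is O(4ⁿ).
Since O(n log² n) grows strictly slower than O(4ⁿ), f(n) = o(g(n)) is true.
This means lim(n→∞) f(n)/g(n) = 0.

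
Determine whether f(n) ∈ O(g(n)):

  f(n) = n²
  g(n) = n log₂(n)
False

f(n) = n² is O(n²), and g(n) = n log₂(n) is O(n log n).
Since O(n²) grows faster than O(n log n), f(n) = O(g(n)) is false.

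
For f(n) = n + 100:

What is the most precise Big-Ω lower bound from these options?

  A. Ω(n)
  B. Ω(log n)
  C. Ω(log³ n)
A

f(n) = n + 100 is Ω(n).
All listed options are valid Big-Ω bounds (lower bounds),
but Ω(n) is the tightest (largest valid bound).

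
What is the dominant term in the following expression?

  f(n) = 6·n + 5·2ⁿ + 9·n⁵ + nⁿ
nⁿ

Looking at each term:
  - 6·n is O(n)
  - 5·2ⁿ is O(2ⁿ)
  - 9·n⁵ is O(n⁵)
  - nⁿ is O(nⁿ)

The term nⁿ (O(nⁿ)) grows fastest and dominates all others.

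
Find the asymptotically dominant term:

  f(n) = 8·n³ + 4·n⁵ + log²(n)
4·n⁵

Looking at each term:
  - 8·n³ is O(n³)
  - 4·n⁵ is O(n⁵)
  - log²(n) is O(log² n)

The term 4·n⁵ (O(n⁵)) grows fastest and dominates all others.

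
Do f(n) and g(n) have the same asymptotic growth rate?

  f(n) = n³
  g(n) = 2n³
True

f(n) = n³ and g(n) = 2n³ are both O(n³).
Since they have the same asymptotic growth rate, f(n) = Θ(g(n)) is true.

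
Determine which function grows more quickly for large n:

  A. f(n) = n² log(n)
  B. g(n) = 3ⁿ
B

f(n) = n² log(n) is O(n² log n), while g(n) = 3ⁿ is O(3ⁿ).
Since O(3ⁿ) grows faster than O(n² log n), g(n) dominates.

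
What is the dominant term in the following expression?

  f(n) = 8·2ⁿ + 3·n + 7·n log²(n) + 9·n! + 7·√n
9·n!

Looking at each term:
  - 8·2ⁿ is O(2ⁿ)
  - 3·n is O(n)
  - 7·n log²(n) is O(n log² n)
  - 9·n! is O(n!)
  - 7·√n is O(√n)

The term 9·n! (O(n!)) grows fastest and dominates all others.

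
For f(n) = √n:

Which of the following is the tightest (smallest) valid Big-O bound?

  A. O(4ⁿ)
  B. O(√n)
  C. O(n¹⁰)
B

f(n) = √n is O(√n).
All listed options are valid Big-O bounds (upper bounds),
but O(√n) is the tightest (smallest valid bound).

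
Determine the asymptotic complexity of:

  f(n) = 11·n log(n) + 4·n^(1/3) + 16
O(n log n)

The dominant term in 11·n log(n) + 4·n^(1/3) + 16 is 11·n log(n), which is Θ(n log n).
Lower-order terms (4·n^(1/3), 16) are asymptotically negligible.
Constants are absorbed, so the tightest bound is O(n log n).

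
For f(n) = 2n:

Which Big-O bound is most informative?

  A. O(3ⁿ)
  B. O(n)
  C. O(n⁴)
B

f(n) = 2n is O(n).
All listed options are valid Big-O bounds (upper bounds),
but O(n) is the tightest (smallest valid bound).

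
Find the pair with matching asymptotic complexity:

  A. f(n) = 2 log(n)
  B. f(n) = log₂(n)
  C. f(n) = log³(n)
A and B

Examining each function:
  A. 2 log(n) is O(log n)
  B. log₂(n) is O(log n)
  C. log³(n) is O(log³ n)

Functions A and B both have the same complexity class.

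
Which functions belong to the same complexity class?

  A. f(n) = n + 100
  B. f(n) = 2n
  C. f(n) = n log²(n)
A and B

Examining each function:
  A. n + 100 is O(n)
  B. 2n is O(n)
  C. n log²(n) is O(n log² n)

Functions A and B both have the same complexity class.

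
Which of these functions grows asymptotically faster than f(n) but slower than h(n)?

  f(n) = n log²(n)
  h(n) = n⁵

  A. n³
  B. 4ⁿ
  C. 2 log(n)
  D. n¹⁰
A

We need g(n) with n log²(n) = o(g(n)) and g(n) = o(n⁵), i.e. O(n log² n) ≺ g ≺ O(n⁵).
Check each option:
  A. n³ — O(n³) is strictly between O(n log² n) and O(n⁵) ✓
  B. 4ⁿ — O(4ⁿ) does not grow strictly slower than h(n)
  C. 2 log(n) — O(log n) does not grow strictly faster than f(n)
  D. n¹⁰ — O(n¹⁰) does not grow strictly slower than h(n)

Only option A (n³) lies strictly between.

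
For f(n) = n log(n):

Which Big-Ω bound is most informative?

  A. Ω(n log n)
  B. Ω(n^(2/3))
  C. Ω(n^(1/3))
A

f(n) = n log(n) is Ω(n log n).
All listed options are valid Big-Ω bounds (lower bounds),
but Ω(n log n) is the tightest (largest valid bound).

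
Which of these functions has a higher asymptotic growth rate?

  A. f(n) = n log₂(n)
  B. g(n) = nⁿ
B

f(n) = n log₂(n) is O(n log n), while g(n) = nⁿ is O(nⁿ).
Since O(nⁿ) grows faster than O(n log n), g(n) dominates.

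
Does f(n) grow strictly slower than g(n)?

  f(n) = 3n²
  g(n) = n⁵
True

f(n) = 3n² is O(n²), and g(n) = n⁵ is O(n⁵).
Since O(n²) grows strictly slower than O(n⁵), f(n) = o(g(n)) is true.
This means lim(n→∞) f(n)/g(n) = 0.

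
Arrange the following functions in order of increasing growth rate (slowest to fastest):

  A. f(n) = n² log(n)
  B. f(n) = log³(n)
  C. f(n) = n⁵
B < A < C

Comparing growth rates:
B = log³(n) is O(log³ n)
A = n² log(n) is O(n² log n)
C = n⁵ is O(n⁵)

Therefore, the order from slowest to fastest is: B < A < C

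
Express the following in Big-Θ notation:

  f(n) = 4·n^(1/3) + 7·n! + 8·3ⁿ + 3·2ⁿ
Θ(n!)

Order the terms by growth rate: 4·n^(1/3) ≺ 3·2ⁿ ≺ 8·3ⁿ ≺ 7·n!.
The fastest-growing term 7·n! dominates as n → ∞; dropping its constant factor gives Θ(n!).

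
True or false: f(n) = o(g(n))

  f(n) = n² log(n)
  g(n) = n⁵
True

f(n) = n² log(n) is O(n² log n), and g(n) = n⁵ is O(n⁵).
Since O(n² log n) grows strictly slower than O(n⁵), f(n) = o(g(n)) is true.
This means lim(n→∞) f(n)/g(n) = 0.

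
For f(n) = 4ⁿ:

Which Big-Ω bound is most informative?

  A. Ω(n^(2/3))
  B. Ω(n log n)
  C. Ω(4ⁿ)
C

f(n) = 4ⁿ is Ω(4ⁿ).
All listed options are valid Big-Ω bounds (lower bounds),
but Ω(4ⁿ) is the tightest (largest valid bound).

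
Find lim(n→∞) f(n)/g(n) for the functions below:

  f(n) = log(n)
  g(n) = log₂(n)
log(2)

Since log(n) and log₂(n) have the same growth rate (O(log n)),
the ratio converges to a constant: log(2).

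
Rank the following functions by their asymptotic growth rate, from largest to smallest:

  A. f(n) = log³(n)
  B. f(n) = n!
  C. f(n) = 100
B > A > C

Comparing growth rates:
B = n! is O(n!)
A = log³(n) is O(log³ n)
C = 100 is O(1)

Therefore, the order from fastest to slowest is: B > A > C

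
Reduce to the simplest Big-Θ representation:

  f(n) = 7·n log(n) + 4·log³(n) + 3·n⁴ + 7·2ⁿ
Θ(2ⁿ)

Order the terms by growth rate: 4·log³(n) ≺ 7·n log(n) ≺ 3·n⁴ ≺ 7·2ⁿ.
The fastest-growing term 7·2ⁿ dominates as n → ∞; dropping its constant factor gives Θ(2ⁿ).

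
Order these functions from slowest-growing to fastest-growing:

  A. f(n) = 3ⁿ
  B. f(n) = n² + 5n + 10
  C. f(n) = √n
C < B < A

Comparing growth rates:
C = √n is O(√n)
B = n² + 5n + 10 is O(n²)
A = 3ⁿ is O(3ⁿ)

Therefore, the order from slowest to fastest is: C < B < A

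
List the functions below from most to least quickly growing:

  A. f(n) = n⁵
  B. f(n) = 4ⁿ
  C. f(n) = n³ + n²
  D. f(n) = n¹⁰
B > D > A > C

Comparing growth rates:
B = 4ⁿ is O(4ⁿ)
D = n¹⁰ is O(n¹⁰)
A = n⁵ is O(n⁵)
C = n³ + n² is O(n³)

Therefore, the order from fastest to slowest is: B > D > A > C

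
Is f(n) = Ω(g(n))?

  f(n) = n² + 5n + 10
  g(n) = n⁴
False

f(n) = n² + 5n + 10 is O(n²), and g(n) = n⁴ is O(n⁴).
Since O(n²) grows slower than O(n⁴), f(n) = Ω(g(n)) is false.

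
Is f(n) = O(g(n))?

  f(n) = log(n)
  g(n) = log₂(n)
True

f(n) = log(n) and g(n) = log₂(n) are both O(log n).
Big-O permits equal growth rates (f ≤ c·g for some c), so f(n) = O(g(n)) is true.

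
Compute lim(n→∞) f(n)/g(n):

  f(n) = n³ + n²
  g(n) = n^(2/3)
∞

Since n³ + n² (O(n³)) grows faster than n^(2/3) (O(n^(2/3))),
the ratio f(n)/g(n) → ∞ as n → ∞.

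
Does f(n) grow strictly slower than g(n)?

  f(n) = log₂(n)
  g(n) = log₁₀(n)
False

f(n) = log₂(n) is O(log n), and g(n) = log₁₀(n) is O(log n).
Since they have the same growth rate, f(n) = o(g(n)) is false.
(f = o(g) requires f to grow strictly slower, not equal.)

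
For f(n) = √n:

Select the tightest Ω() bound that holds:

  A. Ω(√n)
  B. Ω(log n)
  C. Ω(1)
A

f(n) = √n is Ω(√n).
All listed options are valid Big-Ω bounds (lower bounds),
but Ω(√n) is the tightest (largest valid bound).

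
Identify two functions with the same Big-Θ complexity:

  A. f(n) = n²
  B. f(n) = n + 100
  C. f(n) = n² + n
A and C

Examining each function:
  A. n² is O(n²)
  B. n + 100 is O(n)
  C. n² + n is O(n²)

Functions A and C both have the same complexity class.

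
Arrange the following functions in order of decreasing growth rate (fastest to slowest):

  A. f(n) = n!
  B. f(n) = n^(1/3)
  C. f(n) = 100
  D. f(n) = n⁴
A > D > B > C

Comparing growth rates:
A = n! is O(n!)
D = n⁴ is O(n⁴)
B = n^(1/3) is O(n^(1/3))
C = 100 is O(1)

Therefore, the order from fastest to slowest is: A > D > B > C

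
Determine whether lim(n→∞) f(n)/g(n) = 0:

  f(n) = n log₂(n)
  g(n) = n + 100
False

f(n) = n log₂(n) is O(n log n), and g(n) = n + 100 is O(n).
Since O(n log n) grows faster than or equal to O(n), f(n) = o(g(n)) is false.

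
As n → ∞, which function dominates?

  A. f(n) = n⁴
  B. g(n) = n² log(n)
A

f(n) = n⁴ is O(n⁴), while g(n) = n² log(n) is O(n² log n).
Since O(n⁴) grows faster than O(n² log n), f(n) dominates.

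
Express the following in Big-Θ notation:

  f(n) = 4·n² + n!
Θ(n!)

Order the terms by growth rate: 4·n² ≺ n!.
The fastest-growing term n! dominates as n → ∞; dropping its constant factor gives Θ(n!).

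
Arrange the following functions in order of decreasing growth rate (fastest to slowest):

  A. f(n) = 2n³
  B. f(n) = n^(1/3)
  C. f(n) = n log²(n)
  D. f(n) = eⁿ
D > A > C > B

Comparing growth rates:
D = eⁿ is O(eⁿ)
A = 2n³ is O(n³)
C = n log²(n) is O(n log² n)
B = n^(1/3) is O(n^(1/3))

Therefore, the order from fastest to slowest is: D > A > C > B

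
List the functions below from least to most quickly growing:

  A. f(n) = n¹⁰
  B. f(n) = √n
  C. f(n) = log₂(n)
C < B < A

Comparing growth rates:
C = log₂(n) is O(log n)
B = √n is O(√n)
A = n¹⁰ is O(n¹⁰)

Therefore, the order from slowest to fastest is: C < B < A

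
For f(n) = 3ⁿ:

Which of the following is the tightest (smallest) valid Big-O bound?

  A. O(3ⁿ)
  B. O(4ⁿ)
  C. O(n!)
A

f(n) = 3ⁿ is O(3ⁿ).
All listed options are valid Big-O bounds (upper bounds),
but O(3ⁿ) is the tightest (smallest valid bound).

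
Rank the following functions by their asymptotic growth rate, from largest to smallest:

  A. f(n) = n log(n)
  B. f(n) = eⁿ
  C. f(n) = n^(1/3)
B > A > C

Comparing growth rates:
B = eⁿ is O(eⁿ)
A = n log(n) is O(n log n)
C = n^(1/3) is O(n^(1/3))

Therefore, the order from fastest to slowest is: B > A > C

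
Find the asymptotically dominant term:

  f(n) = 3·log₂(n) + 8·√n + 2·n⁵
2·n⁵

Looking at each term:
  - 3·log₂(n) is O(log n)
  - 8·√n is O(√n)
  - 2·n⁵ is O(n⁵)

The term 2·n⁵ (O(n⁵)) grows fastest and dominates all others.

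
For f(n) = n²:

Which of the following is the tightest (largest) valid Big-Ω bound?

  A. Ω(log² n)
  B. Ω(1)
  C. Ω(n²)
C

f(n) = n² is Ω(n²).
All listed options are valid Big-Ω bounds (lower bounds),
but Ω(n²) is the tightest (largest valid bound).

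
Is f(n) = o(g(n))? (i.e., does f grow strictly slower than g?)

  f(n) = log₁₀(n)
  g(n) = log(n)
False

f(n) = log₁₀(n) is O(log n), and g(n) = log(n) is O(log n).
Since they have the same growth rate, f(n) = o(g(n)) is false.
(f = o(g) requires f to grow strictly slower, not equal.)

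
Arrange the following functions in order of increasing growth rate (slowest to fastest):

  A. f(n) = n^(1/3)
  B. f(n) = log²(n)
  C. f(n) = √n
B < A < C

Comparing growth rates:
B = log²(n) is O(log² n)
A = n^(1/3) is O(n^(1/3))
C = √n is O(√n)

Therefore, the order from slowest to fastest is: B < A < C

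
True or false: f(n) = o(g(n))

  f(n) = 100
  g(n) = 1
False

f(n) = 100 is O(1), and g(n) = 1 is O(1).
Since they have the same growth rate, f(n) = o(g(n)) is false.
(f = o(g) requires f to grow strictly slower, not equal.)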